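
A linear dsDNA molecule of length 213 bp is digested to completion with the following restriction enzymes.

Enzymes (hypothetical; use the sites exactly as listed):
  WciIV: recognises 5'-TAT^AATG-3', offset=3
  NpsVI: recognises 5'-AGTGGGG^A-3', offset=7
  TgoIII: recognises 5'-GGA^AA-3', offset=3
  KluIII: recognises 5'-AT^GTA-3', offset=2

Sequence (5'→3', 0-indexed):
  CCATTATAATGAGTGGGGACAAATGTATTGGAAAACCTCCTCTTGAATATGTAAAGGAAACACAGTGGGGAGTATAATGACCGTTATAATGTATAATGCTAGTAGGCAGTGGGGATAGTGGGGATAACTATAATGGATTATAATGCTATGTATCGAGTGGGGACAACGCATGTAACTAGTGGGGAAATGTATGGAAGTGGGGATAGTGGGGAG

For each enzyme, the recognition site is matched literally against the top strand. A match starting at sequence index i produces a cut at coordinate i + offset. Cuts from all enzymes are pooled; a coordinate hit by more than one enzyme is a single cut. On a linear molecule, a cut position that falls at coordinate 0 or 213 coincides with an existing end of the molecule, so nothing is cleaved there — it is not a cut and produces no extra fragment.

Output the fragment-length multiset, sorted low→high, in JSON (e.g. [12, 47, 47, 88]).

Site scan:
  WciIV TATAATG/3: at [4, 72, 84, 91, 128, 138] ⇒ [7, 75, 87, 94, 131, 141]
  NpsVI AGTGGGGA/7: at [11, 63, 107, 116, 155, 177, 195, 204] ⇒ [18, 70, 114, 123, 162, 184, 202, 211]
  TgoIII GGAAA/3: at [29, 55, 182] ⇒ [32, 58, 185]
  KluIII ATGTA/2: at [22, 48, 88, 147, 169, 186] ⇒ [24, 50, 90, 149, 171, 188]

Pooled cuts: [7, 18, 24, 32, 50, 58, 70, 75, 87, 90, 94, 114, 123, 131, 141, 149, 162, 171, 184, 185, 188, 202, 211]

Fragments:
  [0,7): 7 bp
  [7,18): 11 bp
  [18,24): 6 bp
  [24,32): 8 bp
  [32,50): 18 bp
  [50,58): 8 bp
  [58,70): 12 bp
  [70,75): 5 bp
  [75,87): 12 bp
  [87,90): 3 bp
  [90,94): 4 bp
  [94,114): 20 bp
  [114,123): 9 bp
  [123,131): 8 bp
  [131,141): 10 bp
  [141,149): 8 bp
  [149,162): 13 bp
  [162,171): 9 bp
  [171,184): 13 bp
  [184,185): 1 bp
  [185,188): 3 bp
  [188,202): 14 bp
  [202,211): 9 bp
  [211,213): 2 bp

[1,2,3,3,4,5,6,7,8,8,8,8,9,9,9,10,11,12,12,13,13,14,18,20]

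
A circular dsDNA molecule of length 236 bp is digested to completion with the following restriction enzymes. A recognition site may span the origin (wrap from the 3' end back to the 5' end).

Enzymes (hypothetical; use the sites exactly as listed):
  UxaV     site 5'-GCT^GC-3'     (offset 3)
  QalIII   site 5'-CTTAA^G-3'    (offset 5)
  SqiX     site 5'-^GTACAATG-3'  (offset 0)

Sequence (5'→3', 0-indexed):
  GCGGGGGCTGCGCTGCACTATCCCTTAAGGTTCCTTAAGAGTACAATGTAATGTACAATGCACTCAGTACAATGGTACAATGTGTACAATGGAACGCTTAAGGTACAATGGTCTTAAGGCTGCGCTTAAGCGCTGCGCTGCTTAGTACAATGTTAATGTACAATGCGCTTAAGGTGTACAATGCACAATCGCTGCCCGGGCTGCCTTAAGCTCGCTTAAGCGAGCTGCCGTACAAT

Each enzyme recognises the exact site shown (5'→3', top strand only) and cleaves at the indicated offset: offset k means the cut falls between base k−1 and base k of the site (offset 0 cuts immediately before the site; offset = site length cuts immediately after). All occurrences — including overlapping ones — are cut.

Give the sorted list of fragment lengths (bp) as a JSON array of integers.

Scan for sites:
  UxaV (GCTGC, off=3): starts [6, 11, 118, 131, 136, 190, 199, 223] → cuts [9, 14, 121, 134, 139, 193, 202, 226]
  QalIII (CTTAAG, off=5): starts [23, 33, 96, 112, 124, 167, 204, 214] → cuts [28, 38, 101, 117, 129, 172, 209, 219]
  SqiX (GTACAATG, off=0): starts [40, 52, 66, 74, 83, 102, 144, 157, 175, 229] → cuts [40, 52, 66, 74, 83, 102, 144, 157, 175, 229]

Pooled cuts: [9, 14, 28, 38, 40, 52, 66, 74, 83, 101, 102, 117, 121, 129, 134, 139, 144, 157, 172, 175, 193, 202, 209, 219, 226, 229]

Fragments:
  9→14: 5 bp
  14→28: 14 bp
  28→38: 10 bp
  38→40: 2 bp
  40→52: 12 bp
  52→66: 14 bp
  66→74: 8 bp
  74→83: 9 bp
  83→101: 18 bp
  101→102: 1 bp
  102→117: 15 bp
  117→121: 4 bp
  121→129: 8 bp
  129→134: 5 bp
  134→139: 5 bp
  139→144: 5 bp
  144→157: 13 bp
  157→172: 15 bp
  172→175: 3 bp
  175→193: 18 bp
  193→202: 9 bp
  202→209: 7 bp
  209→219: 10 bp
  219→226: 7 bp
  226→229: 3 bp
  229→9 (wrap): 236-229+9 = 16 bp

[1,2,3,3,4,5,5,5,5,7,7,8,8,9,9,10,10,12,13,14,14,15,15,16,18,18]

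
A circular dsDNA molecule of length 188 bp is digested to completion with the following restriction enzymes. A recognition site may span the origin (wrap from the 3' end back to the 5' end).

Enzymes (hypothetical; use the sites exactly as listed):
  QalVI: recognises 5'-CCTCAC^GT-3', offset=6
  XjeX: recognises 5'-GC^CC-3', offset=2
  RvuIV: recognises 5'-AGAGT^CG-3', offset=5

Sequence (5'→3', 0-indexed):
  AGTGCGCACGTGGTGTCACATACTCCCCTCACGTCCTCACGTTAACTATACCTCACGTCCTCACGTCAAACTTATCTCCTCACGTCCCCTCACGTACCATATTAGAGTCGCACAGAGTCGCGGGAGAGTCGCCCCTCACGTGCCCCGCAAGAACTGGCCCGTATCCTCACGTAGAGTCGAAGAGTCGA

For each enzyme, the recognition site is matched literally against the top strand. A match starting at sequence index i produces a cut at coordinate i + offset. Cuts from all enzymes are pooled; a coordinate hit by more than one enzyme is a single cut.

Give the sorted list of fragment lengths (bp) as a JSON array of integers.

[3,4,7,7,8,8,8,10,10,11,12,15,15,16,19,35]

Scan for sites:
  QalVI (CCTCACGT, off=6): starts [26, 34, 50, 58, 77, 87, 133, 164] → cuts [32, 40, 56, 64, 83, 93, 139, 170]
  XjeX (GCCC, off=2): starts [130, 141, 156] → cuts [132, 143, 158]
  RvuIV (AGAGTCG, off=5): starts [103, 113, 124, 172, 180] → cuts [108, 118, 129, 177, 185]

All cut coordinates (distinct, sorted): [32, 40, 56, 64, 83, 93, 108, 118, 129, 132, 139, 143, 158, 170, 177, 185]

Fragment lengths:
  32→40: 8 bp
  40→56: 16 bp
  56→64: 8 bp
  64→83: 19 bp
  83→93: 10 bp
  93→108: 15 bp
  108→118: 10 bp
  118→129: 11 bp
  129→132: 3 bp
  132→139: 7 bp
  139→143: 4 bp
  143→158: 15 bp
  158→170: 12 bp
  170→177: 7 bp
  177→185: 8 bp
  185→32 (wrap): 188-185+32 = 35 bp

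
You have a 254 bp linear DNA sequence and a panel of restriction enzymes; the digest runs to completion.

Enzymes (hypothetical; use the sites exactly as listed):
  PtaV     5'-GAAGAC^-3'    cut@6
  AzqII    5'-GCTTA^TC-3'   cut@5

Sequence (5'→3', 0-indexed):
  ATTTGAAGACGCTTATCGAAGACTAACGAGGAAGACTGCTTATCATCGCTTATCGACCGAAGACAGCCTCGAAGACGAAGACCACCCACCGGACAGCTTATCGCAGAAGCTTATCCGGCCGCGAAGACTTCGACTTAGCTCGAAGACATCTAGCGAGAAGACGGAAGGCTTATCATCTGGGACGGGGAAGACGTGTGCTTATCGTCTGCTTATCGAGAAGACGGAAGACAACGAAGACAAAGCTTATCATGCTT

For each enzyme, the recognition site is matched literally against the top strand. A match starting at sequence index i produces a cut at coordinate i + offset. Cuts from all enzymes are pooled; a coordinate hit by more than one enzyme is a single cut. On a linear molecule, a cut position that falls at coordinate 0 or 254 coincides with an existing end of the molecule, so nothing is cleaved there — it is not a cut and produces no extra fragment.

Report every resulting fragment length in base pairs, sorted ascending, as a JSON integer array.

[5,6,6,7,8,8,8,9,9,10,10,10,10,11,12,12,13,13,15,15,18,19,20]

Per-enzyme occurrences:
  PtaV GAAGAC/6: at [4, 17, 30, 58, 70, 76, 122, 141, 156, 186, 216, 223, 232] ⇒ [10, 23, 36, 64, 76, 82, 128, 147, 162, 192, 222, 229, 238]
  AzqII GCTTATC/5: at [10, 37, 47, 95, 108, 167, 196, 207, 241] ⇒ [15, 42, 52, 100, 113, 172, 201, 212, 246]

All cut coordinates (distinct, sorted): [10, 15, 23, 36, 42, 52, 64, 76, 82, 100, 113, 128, 147, 162, 172, 192, 201, 212, 222, 229, 238, 246]

Fragment lengths:
  [0,10): 10 bp
  [10,15): 5 bp
  [15,23): 8 bp
  [23,36): 13 bp
  [36,42): 6 bp
  [42,52): 10 bp
  [52,64): 12 bp
  [64,76): 12 bp
  [76,82): 6 bp
  [82,100): 18 bp
  [100,113): 13 bp
  [113,128): 15 bp
  [128,147): 19 bp
  [147,162): 15 bp
  [162,172): 10 bp
  [172,192): 20 bp
  [192,201): 9 bp
  [201,212): 11 bp
  [212,222): 10 bp
  [222,229): 7 bp
  [229,238): 9 bp
  [238,246): 8 bp
  [246,254): 8 bp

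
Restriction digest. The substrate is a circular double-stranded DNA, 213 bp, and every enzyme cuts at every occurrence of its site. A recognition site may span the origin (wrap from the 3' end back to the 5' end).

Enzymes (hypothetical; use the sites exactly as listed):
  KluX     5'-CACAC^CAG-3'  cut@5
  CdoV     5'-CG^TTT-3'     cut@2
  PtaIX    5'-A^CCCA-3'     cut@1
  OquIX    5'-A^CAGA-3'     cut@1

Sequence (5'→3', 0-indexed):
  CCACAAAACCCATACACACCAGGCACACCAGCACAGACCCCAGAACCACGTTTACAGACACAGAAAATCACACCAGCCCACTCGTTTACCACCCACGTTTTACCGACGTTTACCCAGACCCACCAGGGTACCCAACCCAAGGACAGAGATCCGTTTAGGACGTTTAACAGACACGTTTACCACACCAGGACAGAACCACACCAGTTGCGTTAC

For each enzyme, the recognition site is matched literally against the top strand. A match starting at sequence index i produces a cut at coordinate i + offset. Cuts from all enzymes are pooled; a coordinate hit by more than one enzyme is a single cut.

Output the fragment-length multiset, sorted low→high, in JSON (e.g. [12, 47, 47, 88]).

Site scan:
  KluX CACACCAG/5: at [14, 23, 68, 180, 196] ⇒ [19, 28, 73, 185, 201]
  CdoV CGTTT/2: at [48, 82, 95, 106, 151, 160, 173] ⇒ [50, 84, 97, 108, 153, 162, 175]
  PtaIX ACCCA/1: at [7, 90, 111, 117, 129, 134, 211] ⇒ [8, 91, 112, 118, 130, 135, 212]
  OquIX ACAGA/1: at [32, 53, 59, 142, 166, 189] ⇒ [33, 54, 60, 143, 167, 190]

All cut coordinates (distinct, sorted): [8, 19, 28, 33, 50, 54, 60, 73, 84, 91, 97, 108, 112, 118, 130, 135, 143, 153, 162, 167, 175, 185, 190, 201, 212]

Fragment lengths:
  8→19: 11 bp
  19→28: 9 bp
  28→33: 5 bp
  33→50: 17 bp
  50→54: 4 bp
  54→60: 6 bp
  60→73: 13 bp
  73→84: 11 bp
  84→91: 7 bp
  91→97: 6 bp
  97→108: 11 bp
  108→112: 4 bp
  112→118: 6 bp
  118→130: 12 bp
  130→135: 5 bp
  135→143: 8 bp
  143→153: 10 bp
  153→162: 9 bp
  162→167: 5 bp
  167→175: 8 bp
  175→185: 10 bp
  185→190: 5 bp
  190→201: 11 bp
  201→212: 11 bp
  212→8 (wrap): 213-212+8 = 9 bp

[4,4,5,5,5,5,6,6,6,7,8,8,9,9,9,10,10,11,11,11,11,11,12,13,17]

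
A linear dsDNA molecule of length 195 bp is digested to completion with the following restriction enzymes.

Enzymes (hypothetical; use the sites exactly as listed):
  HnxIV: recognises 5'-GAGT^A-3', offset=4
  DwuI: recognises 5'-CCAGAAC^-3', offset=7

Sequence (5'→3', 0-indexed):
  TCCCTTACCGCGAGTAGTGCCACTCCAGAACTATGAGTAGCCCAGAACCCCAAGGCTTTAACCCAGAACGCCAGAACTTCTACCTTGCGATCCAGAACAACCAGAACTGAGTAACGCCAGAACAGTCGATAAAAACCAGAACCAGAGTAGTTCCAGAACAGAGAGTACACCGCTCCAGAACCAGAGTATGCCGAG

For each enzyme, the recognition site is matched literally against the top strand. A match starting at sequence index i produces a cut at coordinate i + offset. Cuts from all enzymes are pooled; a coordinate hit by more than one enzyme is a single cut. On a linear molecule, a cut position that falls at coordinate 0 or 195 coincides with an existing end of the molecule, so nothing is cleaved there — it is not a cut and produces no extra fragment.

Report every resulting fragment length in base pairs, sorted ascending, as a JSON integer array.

[5,6,6,7,7,8,8,9,10,11,11,15,15,16,19,21,21]

Scan for sites:
  HnxIV (GAGTA, off=4): starts [11, 34, 108, 144, 162, 183] → cuts [15, 38, 112, 148, 166, 187]
  DwuI (CCAGAAC, off=7): starts [24, 41, 62, 70, 91, 100, 116, 135, 152, 174] → cuts [31, 48, 69, 77, 98, 107, 123, 142, 159, 181]

Pooled cuts: [15, 31, 38, 48, 69, 77, 98, 107, 112, 123, 142, 148, 159, 166, 181, 187]

Fragments:
  [0,15): 15 bp
  [15,31): 16 bp
  [31,38): 7 bp
  [38,48): 10 bp
  [48,69): 21 bp
  [69,77): 8 bp
  [77,98): 21 bp
  [98,107): 9 bp
  [107,112): 5 bp
  [112,123): 11 bp
  [123,142): 19 bp
  [142,148): 6 bp
  [148,159): 11 bp
  [159,166): 7 bp
  [166,181): 15 bp
  [181,187): 6 bp
  [187,195): 8 bp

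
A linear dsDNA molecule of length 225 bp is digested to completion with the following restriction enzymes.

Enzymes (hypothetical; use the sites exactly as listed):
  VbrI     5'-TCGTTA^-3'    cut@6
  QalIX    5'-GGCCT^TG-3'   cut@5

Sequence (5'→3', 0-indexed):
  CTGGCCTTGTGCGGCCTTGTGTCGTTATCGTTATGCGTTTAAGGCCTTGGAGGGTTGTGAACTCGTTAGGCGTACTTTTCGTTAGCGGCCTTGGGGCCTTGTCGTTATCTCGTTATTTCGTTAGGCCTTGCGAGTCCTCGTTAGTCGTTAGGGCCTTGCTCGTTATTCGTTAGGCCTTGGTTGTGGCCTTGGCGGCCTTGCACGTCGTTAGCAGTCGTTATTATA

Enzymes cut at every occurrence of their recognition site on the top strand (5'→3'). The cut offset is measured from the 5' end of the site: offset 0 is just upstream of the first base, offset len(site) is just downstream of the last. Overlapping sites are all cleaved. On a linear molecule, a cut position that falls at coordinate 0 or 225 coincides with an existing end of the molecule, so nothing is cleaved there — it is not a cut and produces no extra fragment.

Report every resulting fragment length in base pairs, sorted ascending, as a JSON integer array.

[5,5,5,6,6,7,7,7,7,8,8,8,8,9,9,10,10,10,12,12,14,15,16,21]

Site scan:
  VbrI TCGTTA/6: at [21, 27, 62, 78, 101, 109, 117, 137, 144, 159, 166, 204, 214] ⇒ [27, 33, 68, 84, 107, 115, 123, 143, 150, 165, 172, 210, 220]
  QalIX GGCCTTG/5: at [2, 12, 42, 86, 94, 123, 151, 172, 184, 193] ⇒ [7, 17, 47, 91, 99, 128, 156, 177, 189, 198]

All cut coordinates (distinct, sorted): [7, 17, 27, 33, 47, 68, 84, 91, 99, 107, 115, 123, 128, 143, 150, 156, 165, 172, 177, 189, 198, 210, 220]

Fragments:
  [0,7): 7 bp
  [7,17): 10 bp
  [17,27): 10 bp
  [27,33): 6 bp
  [33,47): 14 bp
  [47,68): 21 bp
  [68,84): 16 bp
  [84,91): 7 bp
  [91,99): 8 bp
  [99,107): 8 bp
  [107,115): 8 bp
  [115,123): 8 bp
  [123,128): 5 bp
  [128,143): 15 bp
  [143,150): 7 bp
  [150,156): 6 bp
  [156,165): 9 bp
  [165,172): 7 bp
  [172,177): 5 bp
  [177,189): 12 bp
  [189,198): 9 bp
  [198,210): 12 bp
  [210,220): 10 bp
  [220,225): 5 bp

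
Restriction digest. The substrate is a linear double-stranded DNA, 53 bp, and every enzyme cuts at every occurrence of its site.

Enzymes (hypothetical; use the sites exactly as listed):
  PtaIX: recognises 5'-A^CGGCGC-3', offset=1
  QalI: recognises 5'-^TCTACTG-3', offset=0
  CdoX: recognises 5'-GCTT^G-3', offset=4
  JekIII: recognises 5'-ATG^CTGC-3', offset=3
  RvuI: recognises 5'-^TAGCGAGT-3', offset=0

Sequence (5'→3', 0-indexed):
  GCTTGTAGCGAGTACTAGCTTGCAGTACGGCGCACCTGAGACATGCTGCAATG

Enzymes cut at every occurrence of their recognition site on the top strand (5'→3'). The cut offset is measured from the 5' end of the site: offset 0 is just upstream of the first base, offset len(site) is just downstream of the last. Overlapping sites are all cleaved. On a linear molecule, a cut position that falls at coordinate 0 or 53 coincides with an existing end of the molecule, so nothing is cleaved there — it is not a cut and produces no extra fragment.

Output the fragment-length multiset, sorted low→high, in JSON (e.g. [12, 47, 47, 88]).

Per-enzyme occurrences:
  PtaIX (ACGGCGC, off=1): starts [26] → cuts [27]
  QalI (TCTACTG, off=0): no sites
  CdoX (GCTTG, off=4): starts [0, 17] → cuts [4, 21]
  JekIII (ATGCTGC, off=3): starts [42] → cuts [45]
  RvuI (TAGCGAGT, off=0): starts [5] → cuts [5]

All cut coordinates (distinct, sorted): [4, 5, 21, 27, 45]

Fragments:
  [0,4): 4 bp
  [4,5): 1 bp
  [5,21): 16 bp
  [21,27): 6 bp
  [27,45): 18 bp
  [45,53): 8 bp

[1,4,6,8,16,18]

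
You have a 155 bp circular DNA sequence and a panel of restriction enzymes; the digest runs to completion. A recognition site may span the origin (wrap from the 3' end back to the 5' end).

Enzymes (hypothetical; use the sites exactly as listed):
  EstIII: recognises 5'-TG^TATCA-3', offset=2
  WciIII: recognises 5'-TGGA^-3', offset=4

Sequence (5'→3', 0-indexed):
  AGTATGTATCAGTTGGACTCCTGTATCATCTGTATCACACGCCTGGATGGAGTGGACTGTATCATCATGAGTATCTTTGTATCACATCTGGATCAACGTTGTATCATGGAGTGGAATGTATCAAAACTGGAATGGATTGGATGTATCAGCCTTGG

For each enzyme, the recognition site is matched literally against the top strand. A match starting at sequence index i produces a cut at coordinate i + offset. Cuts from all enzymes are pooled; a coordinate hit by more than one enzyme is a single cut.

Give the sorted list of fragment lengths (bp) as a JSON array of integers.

Per-enzyme occurrences:
  EstIII (TGTATCA, off=2): starts [4, 21, 30, 57, 77, 99, 116, 141] → cuts [6, 23, 32, 59, 79, 101, 118, 143]
  WciIII (TGGA, off=4): starts [13, 43, 47, 52, 88, 106, 111, 127, 132, 137, 152] → cuts [1, 17, 47, 51, 56, 92, 110, 115, 131, 136, 141]

All cut coordinates (distinct, sorted): [1, 6, 17, 23, 32, 47, 51, 56, 59, 79, 92, 101, 110, 115, 118, 131, 136, 141, 143]

Fragment lengths:
  1→6: 5 bp
  6→17: 11 bp
  17→23: 6 bp
  23→32: 9 bp
  32→47: 15 bp
  47→51: 4 bp
  51→56: 5 bp
  56→59: 3 bp
  59→79: 20 bp
  79→92: 13 bp
  92→101: 9 bp
  101→110: 9 bp
  110→115: 5 bp
  115→118: 3 bp
  118→131: 13 bp
  131→136: 5 bp
  136→141: 5 bp
  141→143: 2 bp
  143→1 (wrap): 155-143+1 = 13 bp

[2,3,3,4,5,5,5,5,5,6,9,9,9,11,13,13,13,15,20]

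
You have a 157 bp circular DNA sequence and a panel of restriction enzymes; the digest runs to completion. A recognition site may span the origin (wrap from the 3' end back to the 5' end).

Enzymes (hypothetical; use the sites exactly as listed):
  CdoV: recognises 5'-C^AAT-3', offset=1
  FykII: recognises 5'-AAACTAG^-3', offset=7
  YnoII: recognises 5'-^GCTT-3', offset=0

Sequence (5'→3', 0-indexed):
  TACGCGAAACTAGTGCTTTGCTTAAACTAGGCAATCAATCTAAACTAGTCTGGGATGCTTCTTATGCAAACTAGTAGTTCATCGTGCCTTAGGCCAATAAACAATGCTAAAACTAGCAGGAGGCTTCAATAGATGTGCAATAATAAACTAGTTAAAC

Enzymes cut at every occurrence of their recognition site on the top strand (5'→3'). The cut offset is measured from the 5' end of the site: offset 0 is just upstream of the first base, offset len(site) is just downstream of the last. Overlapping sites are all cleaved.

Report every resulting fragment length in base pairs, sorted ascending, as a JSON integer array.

Scan for sites:
  CdoV CAAT/1: at [31, 35, 94, 101, 126, 137] ⇒ [32, 36, 95, 102, 127, 138]
  FykII AAACTAG/7: at [6, 23, 41, 67, 109, 144] ⇒ [13, 30, 48, 74, 116, 151]
  YnoII GCTT/0: at [14, 19, 56, 122] ⇒ [14, 19, 56, 122]

Pooled cuts: [13, 14, 19, 30, 32, 36, 48, 56, 74, 95, 102, 116, 122, 127, 138, 151]

Fragments:
  13→14: 1 bp
  14→19: 5 bp
  19→30: 11 bp
  30→32: 2 bp
  32→36: 4 bp
  36→48: 12 bp
  48→56: 8 bp
  56→74: 18 bp
  74→95: 21 bp
  95→102: 7 bp
  102→116: 14 bp
  116→122: 6 bp
  122→127: 5 bp
  127→138: 11 bp
  138→151: 13 bp
  151→13 (wrap): 157-151+13 = 19 bp

[1,2,4,5,5,6,7,8,11,11,12,13,14,18,19,21]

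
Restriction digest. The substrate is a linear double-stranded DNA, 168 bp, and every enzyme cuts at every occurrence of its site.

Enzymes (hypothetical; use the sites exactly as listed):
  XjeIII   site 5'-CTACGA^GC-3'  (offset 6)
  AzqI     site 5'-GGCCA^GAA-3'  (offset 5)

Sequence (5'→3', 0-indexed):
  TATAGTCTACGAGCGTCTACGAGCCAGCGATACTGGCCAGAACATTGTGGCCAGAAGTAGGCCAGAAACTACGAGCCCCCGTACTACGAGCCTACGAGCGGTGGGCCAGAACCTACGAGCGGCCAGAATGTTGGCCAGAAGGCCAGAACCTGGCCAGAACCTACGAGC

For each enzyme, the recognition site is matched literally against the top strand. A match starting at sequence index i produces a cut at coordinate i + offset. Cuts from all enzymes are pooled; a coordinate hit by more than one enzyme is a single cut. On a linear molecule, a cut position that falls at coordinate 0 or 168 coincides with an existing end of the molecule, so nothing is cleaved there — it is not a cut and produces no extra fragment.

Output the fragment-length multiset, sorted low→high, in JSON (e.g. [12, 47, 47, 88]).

[2,7,8,8,10,10,10,10,11,11,11,12,12,14,15,17]

Per-enzyme occurrences:
  XjeIII (CTACGAGC, off=6): starts [6, 16, 68, 83, 91, 112, 160] → cuts [12, 22, 74, 89, 97, 118, 166]
  AzqI (GGCCAGAA, off=5): starts [34, 48, 59, 103, 120, 132, 140, 151] → cuts [39, 53, 64, 108, 125, 137, 145, 156]

All cut coordinates (distinct, sorted): [12, 22, 39, 53, 64, 74, 89, 97, 108, 118, 125, 137, 145, 156, 166]

Fragment lengths:
  [0,12): 12 bp
  [12,22): 10 bp
  [22,39): 17 bp
  [39,53): 14 bp
  [53,64): 11 bp
  [64,74): 10 bp
  [74,89): 15 bp
  [89,97): 8 bp
  [97,108): 11 bp
  [108,118): 10 bp
  [118,125): 7 bp
  [125,137): 12 bp
  [137,145): 8 bp
  [145,156): 11 bp
  [156,166): 10 bp
  [166,168): 2 bp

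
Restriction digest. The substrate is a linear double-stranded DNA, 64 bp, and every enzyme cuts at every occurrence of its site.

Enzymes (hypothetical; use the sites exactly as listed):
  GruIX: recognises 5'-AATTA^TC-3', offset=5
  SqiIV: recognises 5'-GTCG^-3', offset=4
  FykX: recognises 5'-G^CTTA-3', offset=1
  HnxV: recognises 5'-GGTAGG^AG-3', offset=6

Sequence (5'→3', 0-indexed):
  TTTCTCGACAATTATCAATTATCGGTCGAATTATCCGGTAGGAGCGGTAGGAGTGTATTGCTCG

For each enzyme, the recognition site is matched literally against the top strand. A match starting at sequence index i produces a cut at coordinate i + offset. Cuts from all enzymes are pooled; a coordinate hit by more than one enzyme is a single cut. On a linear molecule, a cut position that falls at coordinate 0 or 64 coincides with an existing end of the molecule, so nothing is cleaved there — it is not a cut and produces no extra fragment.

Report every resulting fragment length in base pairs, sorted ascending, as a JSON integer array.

Scan for sites:
  GruIX (AATTATC, off=5): starts [9, 16, 28] → cuts [14, 21, 33]
  SqiIV (GTCG, off=4): starts [24] → cuts [28]
  FykX (GCTTA, off=1): no sites
  HnxV (GGTAGGAG, off=6): starts [36, 45] → cuts [42, 51]

All cut coordinates (distinct, sorted): [14, 21, 28, 33, 42, 51]

Fragments:
  [0,14): 14 bp
  [14,21): 7 bp
  [21,28): 7 bp
  [28,33): 5 bp
  [33,42): 9 bp
  [42,51): 9 bp
  [51,64): 13 bp

[5,7,7,9,9,13,14]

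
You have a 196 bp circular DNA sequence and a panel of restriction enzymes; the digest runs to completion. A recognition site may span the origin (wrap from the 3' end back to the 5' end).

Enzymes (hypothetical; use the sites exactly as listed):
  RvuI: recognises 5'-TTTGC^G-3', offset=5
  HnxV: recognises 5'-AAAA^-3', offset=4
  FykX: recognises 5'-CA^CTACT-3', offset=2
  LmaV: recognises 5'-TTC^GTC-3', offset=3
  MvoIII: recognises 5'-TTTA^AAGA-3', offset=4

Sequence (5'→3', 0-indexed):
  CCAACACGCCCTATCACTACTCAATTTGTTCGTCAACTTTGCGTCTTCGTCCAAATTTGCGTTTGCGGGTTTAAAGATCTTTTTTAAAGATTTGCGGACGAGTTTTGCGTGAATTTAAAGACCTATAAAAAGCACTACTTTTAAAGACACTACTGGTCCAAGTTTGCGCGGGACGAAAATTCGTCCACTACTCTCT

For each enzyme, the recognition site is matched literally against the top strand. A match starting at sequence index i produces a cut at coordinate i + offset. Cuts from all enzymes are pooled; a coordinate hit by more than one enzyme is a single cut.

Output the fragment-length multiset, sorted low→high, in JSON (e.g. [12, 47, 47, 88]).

Per-enzyme occurrences:
  RvuI TTTGCG/5: at [37, 55, 61, 90, 103, 162] ⇒ [42, 60, 66, 95, 108, 167]
  HnxV AAAA/4: at [126, 127, 175] ⇒ [130, 131, 179]
  FykX CACTACT/2: at [14, 132, 147, 185] ⇒ [16, 134, 149, 187]
  LmaV TTCGTC/3: at [28, 45, 179] ⇒ [31, 48, 182]
  MvoIII TTTAAAGA/4: at [69, 82, 113, 139] ⇒ [73, 86, 117, 143]

Pooled cuts: [16, 31, 42, 48, 60, 66, 73, 86, 95, 108, 117, 130, 131, 134, 143, 149, 167, 179, 182, 187]

Fragments:
  16→31: 15 bp
  31→42: 11 bp
  42→48: 6 bp
  48→60: 12 bp
  60→66: 6 bp
  66→73: 7 bp
  73→86: 13 bp
  86→95: 9 bp
  95→108: 13 bp
  108→117: 9 bp
  117→130: 13 bp
  130→131: 1 bp
  131→134: 3 bp
  134→143: 9 bp
  143→149: 6 bp
  149→167: 18 bp
  167→179: 12 bp
  179→182: 3 bp
  182→187: 5 bp
  187→16 (wrap): 196-187+16 = 25 bp

[1,3,3,5,6,6,6,7,9,9,9,11,12,12,13,13,13,15,18,25]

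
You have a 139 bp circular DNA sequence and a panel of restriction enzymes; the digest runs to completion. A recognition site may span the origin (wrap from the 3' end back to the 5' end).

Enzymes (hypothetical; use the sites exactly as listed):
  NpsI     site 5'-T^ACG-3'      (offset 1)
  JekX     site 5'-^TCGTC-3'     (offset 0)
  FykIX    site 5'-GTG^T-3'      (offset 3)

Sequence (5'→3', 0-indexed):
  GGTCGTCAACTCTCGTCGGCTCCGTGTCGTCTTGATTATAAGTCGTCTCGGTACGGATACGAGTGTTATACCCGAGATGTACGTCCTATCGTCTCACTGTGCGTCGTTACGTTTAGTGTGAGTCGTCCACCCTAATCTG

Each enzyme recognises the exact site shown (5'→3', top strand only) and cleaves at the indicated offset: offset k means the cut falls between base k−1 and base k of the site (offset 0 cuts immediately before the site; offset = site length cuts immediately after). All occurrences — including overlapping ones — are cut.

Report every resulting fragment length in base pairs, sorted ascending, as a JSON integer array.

Scan for sites:
  NpsI (TACG, off=1): starts [51, 57, 79, 107] → cuts [52, 58, 80, 108]
  JekX (TCGTC, off=0): starts [2, 12, 26, 42, 88, 122] → cuts [2, 12, 26, 42, 88, 122]
  FykIX (GTGT, off=3): starts [23, 62, 115] → cuts [26, 65, 118]

Pooled cuts: [2, 12, 26, 42, 52, 58, 65, 80, 88, 108, 118, 122]

Fragment lengths:
  2→12: 10 bp
  12→26: 14 bp
  26→42: 16 bp
  42→52: 10 bp
  52→58: 6 bp
  58→65: 7 bp
  65→80: 15 bp
  80→88: 8 bp
  88→108: 20 bp
  108→118: 10 bp
  118→122: 4 bp
  122→2 (wrap): 139-122+2 = 19 bp

[4,6,7,8,10,10,10,14,15,16,19,20]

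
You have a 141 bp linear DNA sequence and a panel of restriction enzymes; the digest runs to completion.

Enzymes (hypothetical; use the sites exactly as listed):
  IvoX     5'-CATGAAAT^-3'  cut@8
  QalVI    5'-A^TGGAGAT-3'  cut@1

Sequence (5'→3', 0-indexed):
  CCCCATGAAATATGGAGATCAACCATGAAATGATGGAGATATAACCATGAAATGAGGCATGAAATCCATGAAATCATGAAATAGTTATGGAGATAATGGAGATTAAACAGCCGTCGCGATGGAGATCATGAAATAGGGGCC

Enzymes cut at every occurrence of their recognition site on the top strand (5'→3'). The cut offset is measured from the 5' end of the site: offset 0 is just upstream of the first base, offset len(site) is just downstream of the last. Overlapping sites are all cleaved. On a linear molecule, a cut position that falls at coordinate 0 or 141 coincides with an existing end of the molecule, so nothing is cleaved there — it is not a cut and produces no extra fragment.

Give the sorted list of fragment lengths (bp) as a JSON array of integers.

Scan for sites:
  IvoX (CATGAAAT, off=8): starts [3, 23, 45, 57, 66, 74, 126] → cuts [11, 31, 53, 65, 74, 82, 134]
  QalVI (ATGGAGAT, off=1): starts [11, 32, 86, 95, 118] → cuts [12, 33, 87, 96, 119]

All cut coordinates (distinct, sorted): [11, 12, 31, 33, 53, 65, 74, 82, 87, 96, 119, 134]

Fragments:
  [0,11): 11 bp
  [11,12): 1 bp
  [12,31): 19 bp
  [31,33): 2 bp
  [33,53): 20 bp
  [53,65): 12 bp
  [65,74): 9 bp
  [74,82): 8 bp
  [82,87): 5 bp
  [87,96): 9 bp
  [96,119): 23 bp
  [119,134): 15 bp
  [134,141): 7 bp

[1,2,5,7,8,9,9,11,12,15,19,20,23]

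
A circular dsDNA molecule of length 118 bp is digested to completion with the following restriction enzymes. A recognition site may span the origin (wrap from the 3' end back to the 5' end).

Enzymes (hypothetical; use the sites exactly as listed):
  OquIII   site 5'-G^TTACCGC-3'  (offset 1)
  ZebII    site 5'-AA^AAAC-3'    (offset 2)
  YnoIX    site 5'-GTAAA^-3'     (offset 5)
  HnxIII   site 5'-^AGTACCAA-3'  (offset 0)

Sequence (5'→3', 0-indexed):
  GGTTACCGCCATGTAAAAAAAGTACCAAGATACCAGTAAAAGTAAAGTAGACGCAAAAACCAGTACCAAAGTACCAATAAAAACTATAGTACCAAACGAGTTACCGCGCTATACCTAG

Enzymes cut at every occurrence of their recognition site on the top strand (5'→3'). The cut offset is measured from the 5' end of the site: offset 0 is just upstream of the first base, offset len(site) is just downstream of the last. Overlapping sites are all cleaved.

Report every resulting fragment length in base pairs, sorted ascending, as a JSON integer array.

Per-enzyme occurrences:
  OquIII GTTACCGC/1: at [1, 99] ⇒ [2, 100]
  ZebII AAAAAC/2: at [54, 78] ⇒ [56, 80]
  YnoIX GTAAA/5: at [12, 35, 41] ⇒ [17, 40, 46]
  HnxIII AGTACCAA/0: at [20, 61, 69, 87] ⇒ [20, 61, 69, 87]

Pooled cuts: [2, 17, 20, 40, 46, 56, 61, 69, 80, 87, 100]

Fragments:
  2→17: 15 bp
  17→20: 3 bp
  20→40: 20 bp
  40→46: 6 bp
  46→56: 10 bp
  56→61: 5 bp
  61→69: 8 bp
  69→80: 11 bp
  80→87: 7 bp
  87→100: 13 bp
  100→2 (wrap): 118-100+2 = 20 bp

[3,5,6,7,8,10,11,13,15,20,20]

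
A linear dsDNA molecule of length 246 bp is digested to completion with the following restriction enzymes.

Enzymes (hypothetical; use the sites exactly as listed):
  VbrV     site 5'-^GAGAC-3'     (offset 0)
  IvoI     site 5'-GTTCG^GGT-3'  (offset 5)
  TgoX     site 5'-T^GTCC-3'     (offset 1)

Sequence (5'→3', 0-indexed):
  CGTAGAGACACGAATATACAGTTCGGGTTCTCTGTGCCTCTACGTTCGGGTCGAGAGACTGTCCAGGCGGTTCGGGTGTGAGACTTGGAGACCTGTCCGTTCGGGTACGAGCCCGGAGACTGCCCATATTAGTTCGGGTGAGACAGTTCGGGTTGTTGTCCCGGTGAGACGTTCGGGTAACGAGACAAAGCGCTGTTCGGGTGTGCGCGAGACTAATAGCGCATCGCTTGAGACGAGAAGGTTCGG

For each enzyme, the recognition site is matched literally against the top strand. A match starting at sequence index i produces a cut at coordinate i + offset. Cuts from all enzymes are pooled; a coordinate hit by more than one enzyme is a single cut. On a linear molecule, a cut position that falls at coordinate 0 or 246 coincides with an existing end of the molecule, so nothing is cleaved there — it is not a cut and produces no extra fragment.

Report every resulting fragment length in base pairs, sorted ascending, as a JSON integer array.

Scan for sites:
  VbrV (GAGAC, off=0): starts [4, 54, 79, 87, 115, 139, 165, 181, 208, 229] → cuts [4, 54, 79, 87, 115, 139, 165, 181, 208, 229]
  IvoI (GTTCGGGT, off=5): starts [20, 43, 69, 98, 131, 145, 170, 194] → cuts [25, 48, 74, 103, 136, 150, 175, 199]
  TgoX (TGTCC, off=1): starts [59, 93, 156] → cuts [60, 94, 157]

All cut coordinates (distinct, sorted): [4, 25, 48, 54, 60, 74, 79, 87, 94, 103, 115, 136, 139, 150, 157, 165, 175, 181, 199, 208, 229]

Fragments:
  [0,4): 4 bp
  [4,25): 21 bp
  [25,48): 23 bp
  [48,54): 6 bp
  [54,60): 6 bp
  [60,74): 14 bp
  [74,79): 5 bp
  [79,87): 8 bp
  [87,94): 7 bp
  [94,103): 9 bp
  [103,115): 12 bp
  [115,136): 21 bp
  [136,139): 3 bp
  [139,150): 11 bp
  [150,157): 7 bp
  [157,165): 8 bp
  [165,175): 10 bp
  [175,181): 6 bp
  [181,199): 18 bp
  [199,208): 9 bp
  [208,229): 21 bp
  [229,246): 17 bp

[3,4,5,6,6,6,7,7,8,8,9,9,10,11,12,14,17,18,21,21,21,23]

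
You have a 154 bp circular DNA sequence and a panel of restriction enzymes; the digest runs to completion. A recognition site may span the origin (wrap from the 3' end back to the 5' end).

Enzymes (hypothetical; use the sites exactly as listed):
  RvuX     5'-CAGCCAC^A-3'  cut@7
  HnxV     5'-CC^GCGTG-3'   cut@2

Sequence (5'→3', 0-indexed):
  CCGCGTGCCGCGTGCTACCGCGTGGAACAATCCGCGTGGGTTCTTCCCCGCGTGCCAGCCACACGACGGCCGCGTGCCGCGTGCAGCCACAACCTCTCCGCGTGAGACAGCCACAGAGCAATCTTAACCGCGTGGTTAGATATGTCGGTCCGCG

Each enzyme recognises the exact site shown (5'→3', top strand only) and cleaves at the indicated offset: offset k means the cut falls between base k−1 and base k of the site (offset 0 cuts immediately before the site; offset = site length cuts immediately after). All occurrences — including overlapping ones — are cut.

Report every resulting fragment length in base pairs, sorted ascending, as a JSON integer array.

[7,7,9,9,10,12,13,14,15,15,16,27]

Site scan:
  RvuX (CAGCCACA, off=7): starts [55, 83, 107] → cuts [62, 90, 114]
  HnxV (CCGCGTG, off=2): starts [0, 7, 17, 31, 47, 69, 76, 97, 127] → cuts [2, 9, 19, 33, 49, 71, 78, 99, 129]

All cut coordinates (distinct, sorted): [2, 9, 19, 33, 49, 62, 71, 78, 90, 99, 114, 129]

Fragments:
  2→9: 7 bp
  9→19: 10 bp
  19→33: 14 bp
  33→49: 16 bp
  49→62: 13 bp
  62→71: 9 bp
  71→78: 7 bp
  78→90: 12 bp
  90→99: 9 bp
  99→114: 15 bp
  114→129: 15 bp
  129→2 (wrap): 154-129+2 = 27 bp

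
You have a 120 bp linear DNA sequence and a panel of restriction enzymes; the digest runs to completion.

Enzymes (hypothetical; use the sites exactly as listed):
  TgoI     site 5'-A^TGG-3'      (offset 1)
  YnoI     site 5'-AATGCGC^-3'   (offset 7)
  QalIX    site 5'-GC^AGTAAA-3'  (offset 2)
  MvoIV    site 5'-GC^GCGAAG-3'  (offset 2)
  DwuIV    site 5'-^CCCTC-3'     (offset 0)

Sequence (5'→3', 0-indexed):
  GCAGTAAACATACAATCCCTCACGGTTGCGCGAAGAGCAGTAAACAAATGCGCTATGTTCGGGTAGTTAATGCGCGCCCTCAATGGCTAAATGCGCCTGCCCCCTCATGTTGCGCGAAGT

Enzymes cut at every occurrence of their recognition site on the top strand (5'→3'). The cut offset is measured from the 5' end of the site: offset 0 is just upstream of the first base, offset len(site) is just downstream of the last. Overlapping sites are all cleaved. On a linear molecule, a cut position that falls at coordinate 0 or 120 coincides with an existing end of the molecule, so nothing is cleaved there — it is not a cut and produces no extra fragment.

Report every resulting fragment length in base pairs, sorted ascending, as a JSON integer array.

Per-enzyme occurrences:
  TgoI (ATGG, off=1): starts [82] → cuts [83]
  YnoI (AATGCGC, off=7): starts [46, 68, 89] → cuts [53, 75, 96]
  QalIX (GCAGTAAA, off=2): starts [0, 36] → cuts [2, 38]
  MvoIV (GCGCGAAG, off=2): starts [27, 111] → cuts [29, 113]
  DwuIV (CCCTC, off=0): starts [16, 76, 101] → cuts [16, 76, 101]

All cut coordinates (distinct, sorted): [2, 16, 29, 38, 53, 75, 76, 83, 96, 101, 113]

Fragment lengths:
  [0,2): 2 bp
  [2,16): 14 bp
  [16,29): 13 bp
  [29,38): 9 bp
  [38,53): 15 bp
  [53,75): 22 bp
  [75,76): 1 bp
  [76,83): 7 bp
  [83,96): 13 bp
  [96,101): 5 bp
  [101,113): 12 bp
  [113,120): 7 bp

[1,2,5,7,7,9,12,13,13,14,15,22]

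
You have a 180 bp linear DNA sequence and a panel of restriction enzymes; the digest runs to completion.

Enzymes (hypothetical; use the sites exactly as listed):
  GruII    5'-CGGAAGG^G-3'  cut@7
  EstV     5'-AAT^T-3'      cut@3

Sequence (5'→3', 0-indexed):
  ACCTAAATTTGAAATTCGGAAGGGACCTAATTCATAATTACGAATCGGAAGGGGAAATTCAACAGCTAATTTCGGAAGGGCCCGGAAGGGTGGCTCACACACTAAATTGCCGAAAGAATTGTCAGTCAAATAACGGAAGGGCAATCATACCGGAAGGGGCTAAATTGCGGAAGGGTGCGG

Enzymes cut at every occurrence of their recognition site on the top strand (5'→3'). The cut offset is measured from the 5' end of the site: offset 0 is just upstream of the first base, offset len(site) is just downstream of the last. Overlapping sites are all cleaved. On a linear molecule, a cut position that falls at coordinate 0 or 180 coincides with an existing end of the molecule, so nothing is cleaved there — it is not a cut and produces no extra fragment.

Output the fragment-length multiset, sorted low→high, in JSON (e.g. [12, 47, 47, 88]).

Site scan:
  GruII CGGAAGGG/7: at [16, 45, 72, 82, 133, 150, 167] ⇒ [23, 52, 79, 89, 140, 157, 174]
  EstV AATT/3: at [5, 12, 28, 35, 55, 67, 104, 116, 162] ⇒ [8, 15, 31, 38, 58, 70, 107, 119, 165]

Pooled cuts: [8, 15, 23, 31, 38, 52, 58, 70, 79, 89, 107, 119, 140, 157, 165, 174]

Fragment lengths:
  [0,8): 8 bp
  [8,15): 7 bp
  [15,23): 8 bp
  [23,31): 8 bp
  [31,38): 7 bp
  [38,52): 14 bp
  [52,58): 6 bp
  [58,70): 12 bp
  [70,79): 9 bp
  [79,89): 10 bp
  [89,107): 18 bp
  [107,119): 12 bp
  [119,140): 21 bp
  [140,157): 17 bp
  [157,165): 8 bp
  [165,174): 9 bp
  [174,180): 6 bp

[6,6,7,7,8,8,8,8,9,9,10,12,12,14,17,18,21]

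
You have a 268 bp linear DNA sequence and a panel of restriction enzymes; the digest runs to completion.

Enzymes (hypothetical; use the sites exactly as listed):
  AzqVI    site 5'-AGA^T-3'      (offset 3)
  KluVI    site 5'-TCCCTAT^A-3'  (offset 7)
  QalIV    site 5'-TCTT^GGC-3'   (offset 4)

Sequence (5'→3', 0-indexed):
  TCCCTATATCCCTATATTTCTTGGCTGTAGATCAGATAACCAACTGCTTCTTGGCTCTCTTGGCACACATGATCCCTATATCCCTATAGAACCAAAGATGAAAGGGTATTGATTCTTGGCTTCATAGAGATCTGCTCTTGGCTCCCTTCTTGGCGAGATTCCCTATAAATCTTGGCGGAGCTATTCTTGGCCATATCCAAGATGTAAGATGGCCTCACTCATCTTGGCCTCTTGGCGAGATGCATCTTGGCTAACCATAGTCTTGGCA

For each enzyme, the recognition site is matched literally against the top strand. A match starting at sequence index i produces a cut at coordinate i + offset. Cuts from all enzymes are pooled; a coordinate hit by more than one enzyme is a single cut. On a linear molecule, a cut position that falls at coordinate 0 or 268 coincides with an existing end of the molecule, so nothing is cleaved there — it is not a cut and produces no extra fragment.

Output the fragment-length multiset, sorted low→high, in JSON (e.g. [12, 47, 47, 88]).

[4,5,7,7,7,7,7,7,8,8,8,8,8,9,9,9,11,12,13,14,15,16,16,16,18,19]

Scan for sites:
  AzqVI (AGAT, off=3): starts [28, 33, 95, 127, 155, 199, 206, 237] → cuts [31, 36, 98, 130, 158, 202, 209, 240]
  KluVI (TCCCTATA, off=7): starts [0, 8, 72, 80, 159] → cuts [7, 15, 79, 87, 166]
  QalIV (TCTTGGC, off=4): starts [18, 48, 57, 113, 135, 147, 169, 184, 221, 229, 244, 260] → cuts [22, 52, 61, 117, 139, 151, 173, 188, 225, 233, 248, 264]

All cut coordinates (distinct, sorted): [7, 15, 22, 31, 36, 52, 61, 79, 87, 98, 117, 130, 139, 151, 158, 166, 173, 188, 202, 209, 225, 233, 240, 248, 264]

Fragment lengths:
  [0,7): 7 bp
  [7,15): 8 bp
  [15,22): 7 bp
  [22,31): 9 bp
  [31,36): 5 bp
  [36,52): 16 bp
  [52,61): 9 bp
  [61,79): 18 bp
  [79,87): 8 bp
  [87,98): 11 bp
  [98,117): 19 bp
  [117,130): 13 bp
  [130,139): 9 bp
  [139,151): 12 bp
  [151,158): 7 bp
  [158,166): 8 bp
  [166,173): 7 bp
  [173,188): 15 bp
  [188,202): 14 bp
  [202,209): 7 bp
  [209,225): 16 bp
  [225,233): 8 bp
  [233,240): 7 bp
  [240,248): 8 bp
  [248,264): 16 bp
  [264,268): 4 bp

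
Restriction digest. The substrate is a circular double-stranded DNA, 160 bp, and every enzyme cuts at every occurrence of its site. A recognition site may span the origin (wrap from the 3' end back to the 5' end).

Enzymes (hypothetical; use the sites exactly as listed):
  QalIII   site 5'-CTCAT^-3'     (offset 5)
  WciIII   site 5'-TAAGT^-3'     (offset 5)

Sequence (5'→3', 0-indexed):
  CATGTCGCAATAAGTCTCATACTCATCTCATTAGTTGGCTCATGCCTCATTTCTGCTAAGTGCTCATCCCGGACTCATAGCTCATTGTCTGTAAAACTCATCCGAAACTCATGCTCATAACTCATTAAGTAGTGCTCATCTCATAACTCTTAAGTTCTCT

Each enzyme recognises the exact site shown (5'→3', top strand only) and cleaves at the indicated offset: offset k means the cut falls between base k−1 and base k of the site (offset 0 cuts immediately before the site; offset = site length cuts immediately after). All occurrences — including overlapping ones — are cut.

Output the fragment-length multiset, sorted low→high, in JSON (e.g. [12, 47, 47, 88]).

[5,5,5,5,6,6,6,7,7,7,8,9,11,11,11,11,12,12,16]

Per-enzyme occurrences:
  QalIII CTCAT/5: at [15, 21, 26, 38, 45, 62, 73, 80, 96, 107, 113, 120, 134, 139, 158] ⇒ [3, 20, 26, 31, 43, 50, 67, 78, 85, 101, 112, 118, 125, 139, 144]
  WciIII TAAGT/5: at [10, 56, 125, 150] ⇒ [15, 61, 130, 155]

Pooled cuts: [3, 15, 20, 26, 31, 43, 50, 61, 67, 78, 85, 101, 112, 118, 125, 130, 139, 144, 155]

Fragments:
  3→15: 12 bp
  15→20: 5 bp
  20→26: 6 bp
  26→31: 5 bp
  31→43: 12 bp
  43→50: 7 bp
  50→61: 11 bp
  61→67: 6 bp
  67→78: 11 bp
  78→85: 7 bp
  85→101: 16 bp
  101→112: 11 bp
  112→118: 6 bp
  118→125: 7 bp
  125→130: 5 bp
  130→139: 9 bp
  139→144: 5 bp
  144→155: 11 bp
  155→3 (wrap): 160-155+3 = 8 bp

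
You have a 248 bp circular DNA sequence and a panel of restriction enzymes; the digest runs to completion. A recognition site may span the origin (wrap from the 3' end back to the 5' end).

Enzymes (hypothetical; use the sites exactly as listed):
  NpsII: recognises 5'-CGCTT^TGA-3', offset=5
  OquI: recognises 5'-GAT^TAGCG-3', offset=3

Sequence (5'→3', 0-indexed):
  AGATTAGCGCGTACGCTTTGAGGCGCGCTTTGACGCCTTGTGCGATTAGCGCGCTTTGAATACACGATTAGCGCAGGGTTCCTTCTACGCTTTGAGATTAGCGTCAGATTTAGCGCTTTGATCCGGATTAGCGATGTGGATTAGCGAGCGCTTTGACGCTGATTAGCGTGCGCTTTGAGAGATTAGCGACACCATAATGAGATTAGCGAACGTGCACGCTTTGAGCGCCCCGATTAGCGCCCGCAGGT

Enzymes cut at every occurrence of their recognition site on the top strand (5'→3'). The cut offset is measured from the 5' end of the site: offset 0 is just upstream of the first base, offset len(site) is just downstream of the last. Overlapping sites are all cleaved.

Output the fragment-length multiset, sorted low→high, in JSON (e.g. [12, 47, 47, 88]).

Per-enzyme occurrences:
  NpsII CGCTTTGA/5: at [13, 25, 51, 87, 113, 148, 170, 216] ⇒ [18, 30, 56, 92, 118, 153, 175, 221]
  OquI GATTAGCG/3: at [1, 43, 65, 95, 125, 138, 160, 180, 200, 231] ⇒ [4, 46, 68, 98, 128, 141, 163, 183, 203, 234]

Pooled cuts: [4, 18, 30, 46, 56, 68, 92, 98, 118, 128, 141, 153, 163, 175, 183, 203, 221, 234]

Fragment lengths:
  4→18: 14 bp
  18→30: 12 bp
  30→46: 16 bp
  46→56: 10 bp
  56→68: 12 bp
  68→92: 24 bp
  92→98: 6 bp
  98→118: 20 bp
  118→128: 10 bp
  128→141: 13 bp
  141→153: 12 bp
  153→163: 10 bp
  163→175: 12 bp
  175→183: 8 bp
  183→203: 20 bp
  203→221: 18 bp
  221→234: 13 bp
  234→4 (wrap): 248-234+4 = 18 bp

[6,8,10,10,10,12,12,12,12,13,13,14,16,18,18,20,20,24]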